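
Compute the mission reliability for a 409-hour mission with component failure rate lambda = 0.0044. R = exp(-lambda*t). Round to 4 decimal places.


lambda = 0.0044
mission_time = 409
lambda * t = 0.0044 * 409 = 1.7996
R = exp(-1.7996)
R = 0.1654

0.1654


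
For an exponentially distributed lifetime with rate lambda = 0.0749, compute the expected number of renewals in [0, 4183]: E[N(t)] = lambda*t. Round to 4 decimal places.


lambda = 0.0749
t = 4183
E[N(t)] = lambda * t
E[N(t)] = 0.0749 * 4183
E[N(t)] = 313.3067

313.3067


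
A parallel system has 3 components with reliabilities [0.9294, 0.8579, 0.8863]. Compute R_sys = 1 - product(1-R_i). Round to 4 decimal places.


Components: [0.9294, 0.8579, 0.8863]
(1 - 0.9294) = 0.0706, running product = 0.0706
(1 - 0.8579) = 0.1421, running product = 0.01
(1 - 0.8863) = 0.1137, running product = 0.0011
Product of (1-R_i) = 0.0011
R_sys = 1 - 0.0011 = 0.9989

0.9989


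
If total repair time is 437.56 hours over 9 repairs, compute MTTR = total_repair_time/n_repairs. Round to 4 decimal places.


total_repair_time = 437.56
n_repairs = 9
MTTR = 437.56 / 9
MTTR = 48.6178

48.6178


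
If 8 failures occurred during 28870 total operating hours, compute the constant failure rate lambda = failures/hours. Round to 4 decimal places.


failures = 8
total_hours = 28870
lambda = 8 / 28870
lambda = 0.0003

0.0003


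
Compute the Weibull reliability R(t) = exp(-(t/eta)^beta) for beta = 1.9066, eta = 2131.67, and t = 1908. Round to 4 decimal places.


beta = 1.9066, eta = 2131.67, t = 1908
t/eta = 1908 / 2131.67 = 0.8951
(t/eta)^beta = 0.8951^1.9066 = 0.8095
R(t) = exp(-0.8095)
R(t) = 0.4451

0.4451


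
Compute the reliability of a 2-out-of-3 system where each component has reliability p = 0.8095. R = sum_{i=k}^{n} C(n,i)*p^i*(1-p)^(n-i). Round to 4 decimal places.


k = 2, n = 3, p = 0.8095
i=2: C(3,2)=3 * 0.8095^2 * 0.1905^1 = 0.3745
i=3: C(3,3)=1 * 0.8095^3 * 0.1905^0 = 0.5305
R = sum of terms = 0.905

0.905


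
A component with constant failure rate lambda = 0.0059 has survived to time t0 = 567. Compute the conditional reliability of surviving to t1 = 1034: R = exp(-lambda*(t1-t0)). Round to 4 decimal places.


lambda = 0.0059
t0 = 567, t1 = 1034
t1 - t0 = 467
lambda * (t1-t0) = 0.0059 * 467 = 2.7553
R = exp(-2.7553)
R = 0.0636

0.0636


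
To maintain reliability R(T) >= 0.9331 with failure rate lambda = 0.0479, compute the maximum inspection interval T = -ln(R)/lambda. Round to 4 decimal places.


R_target = 0.9331
lambda = 0.0479
-ln(0.9331) = 0.0692
T = 0.0692 / 0.0479
T = 1.4456

1.4456


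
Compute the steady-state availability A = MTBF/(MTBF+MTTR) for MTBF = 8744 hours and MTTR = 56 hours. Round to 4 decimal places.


MTBF = 8744
MTTR = 56
MTBF + MTTR = 8800
A = 8744 / 8800
A = 0.9936

0.9936


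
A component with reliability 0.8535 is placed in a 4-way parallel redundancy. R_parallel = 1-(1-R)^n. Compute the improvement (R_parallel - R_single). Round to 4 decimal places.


R_single = 0.8535, n = 4
1 - R_single = 0.1465
(1 - R_single)^n = 0.1465^4 = 0.0005
R_parallel = 1 - 0.0005 = 0.9995
Improvement = 0.9995 - 0.8535
Improvement = 0.146

0.146


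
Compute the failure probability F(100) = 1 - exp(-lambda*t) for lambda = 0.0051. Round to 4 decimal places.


lambda = 0.0051, t = 100
lambda * t = 0.51
exp(-0.51) = 0.6005
F(t) = 1 - 0.6005
F(t) = 0.3995

0.3995


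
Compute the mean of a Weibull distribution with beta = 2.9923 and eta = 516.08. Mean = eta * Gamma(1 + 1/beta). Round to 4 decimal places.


beta = 2.9923, eta = 516.08
1/beta = 0.3342
1 + 1/beta = 1.3342
Gamma(1.3342) = 0.8929
Mean = 516.08 * 0.8929
Mean = 460.7969

460.7969


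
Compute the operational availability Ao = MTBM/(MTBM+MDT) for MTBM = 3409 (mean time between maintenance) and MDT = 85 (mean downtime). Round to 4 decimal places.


MTBM = 3409
MDT = 85
MTBM + MDT = 3494
Ao = 3409 / 3494
Ao = 0.9757

0.9757


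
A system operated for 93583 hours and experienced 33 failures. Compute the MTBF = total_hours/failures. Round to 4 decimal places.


total_hours = 93583
failures = 33
MTBF = 93583 / 33
MTBF = 2835.8485

2835.8485


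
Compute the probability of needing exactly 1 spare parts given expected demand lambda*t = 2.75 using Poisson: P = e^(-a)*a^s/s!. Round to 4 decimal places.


a = 2.75, s = 1
e^(-a) = e^(-2.75) = 0.0639
a^s = 2.75^1 = 2.75
s! = 1
P = 0.0639 * 2.75 / 1
P = 0.1758

0.1758


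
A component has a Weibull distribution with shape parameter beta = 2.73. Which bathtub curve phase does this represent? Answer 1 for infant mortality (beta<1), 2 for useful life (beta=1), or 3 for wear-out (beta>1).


beta = 2.73
Compare beta to 1:
beta < 1 => infant mortality (phase 1)
beta = 1 => useful life (phase 2)
beta > 1 => wear-out (phase 3)
Since beta = 2.73, this is wear-out (increasing failure rate)
Phase = 3

3


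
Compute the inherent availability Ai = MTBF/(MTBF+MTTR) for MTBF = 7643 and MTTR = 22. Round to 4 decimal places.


MTBF = 7643
MTTR = 22
MTBF + MTTR = 7665
Ai = 7643 / 7665
Ai = 0.9971

0.9971


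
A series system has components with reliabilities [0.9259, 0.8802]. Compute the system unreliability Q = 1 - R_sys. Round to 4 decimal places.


Components: [0.9259, 0.8802]
After component 1: product = 0.9259
After component 2: product = 0.815
R_sys = 0.815
Q = 1 - 0.815 = 0.185

0.185


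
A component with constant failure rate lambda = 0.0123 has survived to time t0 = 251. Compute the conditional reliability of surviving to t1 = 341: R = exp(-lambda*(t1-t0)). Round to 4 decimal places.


lambda = 0.0123
t0 = 251, t1 = 341
t1 - t0 = 90
lambda * (t1-t0) = 0.0123 * 90 = 1.107
R = exp(-1.107)
R = 0.3305

0.3305


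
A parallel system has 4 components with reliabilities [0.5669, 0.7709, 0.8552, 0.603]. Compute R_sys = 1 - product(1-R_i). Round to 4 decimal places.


Components: [0.5669, 0.7709, 0.8552, 0.603]
(1 - 0.5669) = 0.4331, running product = 0.4331
(1 - 0.7709) = 0.2291, running product = 0.0992
(1 - 0.8552) = 0.1448, running product = 0.0144
(1 - 0.603) = 0.397, running product = 0.0057
Product of (1-R_i) = 0.0057
R_sys = 1 - 0.0057 = 0.9943

0.9943


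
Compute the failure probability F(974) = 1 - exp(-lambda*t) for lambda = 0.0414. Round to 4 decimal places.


lambda = 0.0414, t = 974
lambda * t = 40.3236
exp(-40.3236) = 0.0
F(t) = 1 - 0.0
F(t) = 1.0

1.0


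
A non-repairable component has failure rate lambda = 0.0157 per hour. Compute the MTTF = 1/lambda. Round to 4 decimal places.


lambda = 0.0157
MTTF = 1 / 0.0157
MTTF = 63.6943

63.6943


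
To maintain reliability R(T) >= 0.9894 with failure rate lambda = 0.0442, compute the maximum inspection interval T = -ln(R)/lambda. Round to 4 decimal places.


R_target = 0.9894
lambda = 0.0442
-ln(0.9894) = 0.0107
T = 0.0107 / 0.0442
T = 0.2411

0.2411


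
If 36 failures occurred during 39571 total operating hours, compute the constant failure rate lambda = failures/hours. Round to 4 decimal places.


failures = 36
total_hours = 39571
lambda = 36 / 39571
lambda = 0.0009

0.0009


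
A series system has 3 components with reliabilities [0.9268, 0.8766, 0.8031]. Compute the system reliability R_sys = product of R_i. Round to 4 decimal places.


Components: [0.9268, 0.8766, 0.8031]
After component 1 (R=0.9268): product = 0.9268
After component 2 (R=0.8766): product = 0.8124
After component 3 (R=0.8031): product = 0.6525
R_sys = 0.6525

0.6525


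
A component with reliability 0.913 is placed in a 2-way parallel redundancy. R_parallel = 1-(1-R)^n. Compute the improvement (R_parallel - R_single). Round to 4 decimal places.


R_single = 0.913, n = 2
1 - R_single = 0.087
(1 - R_single)^n = 0.087^2 = 0.0076
R_parallel = 1 - 0.0076 = 0.9924
Improvement = 0.9924 - 0.913
Improvement = 0.0794

0.0794


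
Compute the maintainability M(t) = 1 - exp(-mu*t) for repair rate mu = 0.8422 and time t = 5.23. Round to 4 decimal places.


mu = 0.8422, t = 5.23
mu * t = 0.8422 * 5.23 = 4.4047
exp(-4.4047) = 0.0122
M(t) = 1 - 0.0122
M(t) = 0.9878

0.9878


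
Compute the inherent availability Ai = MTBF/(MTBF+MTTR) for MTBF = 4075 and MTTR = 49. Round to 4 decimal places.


MTBF = 4075
MTTR = 49
MTBF + MTTR = 4124
Ai = 4075 / 4124
Ai = 0.9881

0.9881


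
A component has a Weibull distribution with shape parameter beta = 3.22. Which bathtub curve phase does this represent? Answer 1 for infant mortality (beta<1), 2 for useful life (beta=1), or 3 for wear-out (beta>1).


beta = 3.22
Compare beta to 1:
beta < 1 => infant mortality (phase 1)
beta = 1 => useful life (phase 2)
beta > 1 => wear-out (phase 3)
Since beta = 3.22, this is wear-out (increasing failure rate)
Phase = 3

3


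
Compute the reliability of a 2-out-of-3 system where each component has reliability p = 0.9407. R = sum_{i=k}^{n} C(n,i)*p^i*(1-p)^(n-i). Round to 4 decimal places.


k = 2, n = 3, p = 0.9407
i=2: C(3,2)=3 * 0.9407^2 * 0.0593^1 = 0.1574
i=3: C(3,3)=1 * 0.9407^3 * 0.0593^0 = 0.8324
R = sum of terms = 0.9899

0.9899


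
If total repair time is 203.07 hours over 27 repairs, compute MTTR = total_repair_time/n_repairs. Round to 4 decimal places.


total_repair_time = 203.07
n_repairs = 27
MTTR = 203.07 / 27
MTTR = 7.5211

7.5211


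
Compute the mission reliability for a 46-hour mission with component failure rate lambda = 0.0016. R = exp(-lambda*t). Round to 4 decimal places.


lambda = 0.0016
mission_time = 46
lambda * t = 0.0016 * 46 = 0.0736
R = exp(-0.0736)
R = 0.929

0.929


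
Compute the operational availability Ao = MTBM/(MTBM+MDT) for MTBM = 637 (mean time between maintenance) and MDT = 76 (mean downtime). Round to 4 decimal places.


MTBM = 637
MDT = 76
MTBM + MDT = 713
Ao = 637 / 713
Ao = 0.8934

0.8934


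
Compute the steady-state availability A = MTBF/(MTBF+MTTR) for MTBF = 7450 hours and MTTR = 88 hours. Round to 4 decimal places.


MTBF = 7450
MTTR = 88
MTBF + MTTR = 7538
A = 7450 / 7538
A = 0.9883

0.9883


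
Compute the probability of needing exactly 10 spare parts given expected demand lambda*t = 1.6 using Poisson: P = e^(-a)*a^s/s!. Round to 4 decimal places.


a = 1.6, s = 10
e^(-a) = e^(-1.6) = 0.2019
a^s = 1.6^10 = 109.9512
s! = 3628800
P = 0.2019 * 109.9512 / 3628800
P = 0.0

0.0


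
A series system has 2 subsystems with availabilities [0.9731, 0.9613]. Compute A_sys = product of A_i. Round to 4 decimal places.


Subsystems: [0.9731, 0.9613]
After subsystem 1 (A=0.9731): product = 0.9731
After subsystem 2 (A=0.9613): product = 0.9354
A_sys = 0.9354

0.9354


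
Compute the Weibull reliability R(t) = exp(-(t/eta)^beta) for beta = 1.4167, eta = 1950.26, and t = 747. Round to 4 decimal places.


beta = 1.4167, eta = 1950.26, t = 747
t/eta = 747 / 1950.26 = 0.383
(t/eta)^beta = 0.383^1.4167 = 0.2568
R(t) = exp(-0.2568)
R(t) = 0.7735

0.7735


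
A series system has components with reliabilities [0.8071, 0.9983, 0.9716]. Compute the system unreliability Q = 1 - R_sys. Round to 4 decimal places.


Components: [0.8071, 0.9983, 0.9716]
After component 1: product = 0.8071
After component 2: product = 0.8057
After component 3: product = 0.7828
R_sys = 0.7828
Q = 1 - 0.7828 = 0.2172

0.2172


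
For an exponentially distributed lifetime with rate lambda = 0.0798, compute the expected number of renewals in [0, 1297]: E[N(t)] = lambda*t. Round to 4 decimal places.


lambda = 0.0798
t = 1297
E[N(t)] = lambda * t
E[N(t)] = 0.0798 * 1297
E[N(t)] = 103.5006

103.5006


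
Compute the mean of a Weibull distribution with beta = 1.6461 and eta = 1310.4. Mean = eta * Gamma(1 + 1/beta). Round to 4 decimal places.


beta = 1.6461, eta = 1310.4
1/beta = 0.6075
1 + 1/beta = 1.6075
Gamma(1.6075) = 0.8944
Mean = 1310.4 * 0.8944
Mean = 1171.9976

1171.9976


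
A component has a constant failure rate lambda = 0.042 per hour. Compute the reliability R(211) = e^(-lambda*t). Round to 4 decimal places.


lambda = 0.042
t = 211
lambda * t = 8.862
R(t) = e^(-8.862)
R(t) = 0.0001

0.0001


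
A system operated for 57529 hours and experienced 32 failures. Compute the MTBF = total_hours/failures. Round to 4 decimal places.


total_hours = 57529
failures = 32
MTBF = 57529 / 32
MTBF = 1797.7812

1797.7812


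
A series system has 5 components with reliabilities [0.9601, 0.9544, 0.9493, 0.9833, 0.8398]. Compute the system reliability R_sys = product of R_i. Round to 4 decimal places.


Components: [0.9601, 0.9544, 0.9493, 0.9833, 0.8398]
After component 1 (R=0.9601): product = 0.9601
After component 2 (R=0.9544): product = 0.9163
After component 3 (R=0.9493): product = 0.8699
After component 4 (R=0.9833): product = 0.8553
After component 5 (R=0.8398): product = 0.7183
R_sys = 0.7183

0.7183


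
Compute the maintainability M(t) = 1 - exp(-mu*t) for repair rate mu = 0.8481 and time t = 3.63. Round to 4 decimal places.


mu = 0.8481, t = 3.63
mu * t = 0.8481 * 3.63 = 3.0786
exp(-3.0786) = 0.046
M(t) = 1 - 0.046
M(t) = 0.954

0.954


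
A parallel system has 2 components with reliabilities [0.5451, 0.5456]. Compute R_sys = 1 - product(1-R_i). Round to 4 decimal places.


Components: [0.5451, 0.5456]
(1 - 0.5451) = 0.4549, running product = 0.4549
(1 - 0.5456) = 0.4544, running product = 0.2067
Product of (1-R_i) = 0.2067
R_sys = 1 - 0.2067 = 0.7933

0.7933


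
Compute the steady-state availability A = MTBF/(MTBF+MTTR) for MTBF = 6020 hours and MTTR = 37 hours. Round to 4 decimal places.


MTBF = 6020
MTTR = 37
MTBF + MTTR = 6057
A = 6020 / 6057
A = 0.9939

0.9939


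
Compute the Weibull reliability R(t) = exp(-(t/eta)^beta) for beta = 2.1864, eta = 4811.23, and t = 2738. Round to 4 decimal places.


beta = 2.1864, eta = 4811.23, t = 2738
t/eta = 2738 / 4811.23 = 0.5691
(t/eta)^beta = 0.5691^2.1864 = 0.2916
R(t) = exp(-0.2916)
R(t) = 0.7471

0.7471


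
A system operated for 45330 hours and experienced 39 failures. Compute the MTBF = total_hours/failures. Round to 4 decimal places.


total_hours = 45330
failures = 39
MTBF = 45330 / 39
MTBF = 1162.3077

1162.3077


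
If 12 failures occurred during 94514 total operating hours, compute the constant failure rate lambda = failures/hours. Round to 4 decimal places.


failures = 12
total_hours = 94514
lambda = 12 / 94514
lambda = 0.0001

0.0001


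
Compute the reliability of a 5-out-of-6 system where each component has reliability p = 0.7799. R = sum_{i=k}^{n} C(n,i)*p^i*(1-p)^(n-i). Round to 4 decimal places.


k = 5, n = 6, p = 0.7799
i=5: C(6,5)=6 * 0.7799^5 * 0.2201^1 = 0.381
i=6: C(6,6)=1 * 0.7799^6 * 0.2201^0 = 0.225
R = sum of terms = 0.6061

0.6061


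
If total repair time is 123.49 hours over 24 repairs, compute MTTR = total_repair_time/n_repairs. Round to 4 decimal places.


total_repair_time = 123.49
n_repairs = 24
MTTR = 123.49 / 24
MTTR = 5.1454

5.1454


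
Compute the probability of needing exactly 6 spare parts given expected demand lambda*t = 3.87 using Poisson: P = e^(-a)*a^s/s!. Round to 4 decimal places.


a = 3.87, s = 6
e^(-a) = e^(-3.87) = 0.0209
a^s = 3.87^6 = 3359.4315
s! = 720
P = 0.0209 * 3359.4315 / 720
P = 0.0973

0.0973


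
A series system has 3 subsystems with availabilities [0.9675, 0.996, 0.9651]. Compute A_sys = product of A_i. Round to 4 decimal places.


Subsystems: [0.9675, 0.996, 0.9651]
After subsystem 1 (A=0.9675): product = 0.9675
After subsystem 2 (A=0.996): product = 0.9636
After subsystem 3 (A=0.9651): product = 0.93
A_sys = 0.93

0.93


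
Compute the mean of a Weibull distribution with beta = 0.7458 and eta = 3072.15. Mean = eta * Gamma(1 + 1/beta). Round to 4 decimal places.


beta = 0.7458, eta = 3072.15
1/beta = 1.3408
1 + 1/beta = 2.3408
Gamma(2.3408) = 1.1962
Mean = 3072.15 * 1.1962
Mean = 3674.8901

3674.8901


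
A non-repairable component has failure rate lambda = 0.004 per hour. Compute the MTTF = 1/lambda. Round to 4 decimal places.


lambda = 0.004
MTTF = 1 / 0.004
MTTF = 250.0

250.0


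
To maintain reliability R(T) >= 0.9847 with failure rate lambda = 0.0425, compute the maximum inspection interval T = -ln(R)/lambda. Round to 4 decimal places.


R_target = 0.9847
lambda = 0.0425
-ln(0.9847) = 0.0154
T = 0.0154 / 0.0425
T = 0.3628

0.3628


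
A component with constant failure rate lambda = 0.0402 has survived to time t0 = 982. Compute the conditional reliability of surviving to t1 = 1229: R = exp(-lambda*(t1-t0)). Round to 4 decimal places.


lambda = 0.0402
t0 = 982, t1 = 1229
t1 - t0 = 247
lambda * (t1-t0) = 0.0402 * 247 = 9.9294
R = exp(-9.9294)
R = 0.0

0.0


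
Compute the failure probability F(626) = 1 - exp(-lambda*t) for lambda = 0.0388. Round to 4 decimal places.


lambda = 0.0388, t = 626
lambda * t = 24.2888
exp(-24.2888) = 0.0
F(t) = 1 - 0.0
F(t) = 1.0

1.0


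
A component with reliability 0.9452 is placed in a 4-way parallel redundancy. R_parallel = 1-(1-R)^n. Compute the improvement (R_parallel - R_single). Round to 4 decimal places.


R_single = 0.9452, n = 4
1 - R_single = 0.0548
(1 - R_single)^n = 0.0548^4 = 0.0
R_parallel = 1 - 0.0 = 1.0
Improvement = 1.0 - 0.9452
Improvement = 0.0548

0.0548


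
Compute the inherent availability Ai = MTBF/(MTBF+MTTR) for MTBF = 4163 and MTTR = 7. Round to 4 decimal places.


MTBF = 4163
MTTR = 7
MTBF + MTTR = 4170
Ai = 4163 / 4170
Ai = 0.9983

0.9983


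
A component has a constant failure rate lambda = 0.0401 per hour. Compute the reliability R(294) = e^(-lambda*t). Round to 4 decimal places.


lambda = 0.0401
t = 294
lambda * t = 11.7894
R(t) = e^(-11.7894)
R(t) = 0.0

0.0


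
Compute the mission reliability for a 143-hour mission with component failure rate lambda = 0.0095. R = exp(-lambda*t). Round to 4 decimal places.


lambda = 0.0095
mission_time = 143
lambda * t = 0.0095 * 143 = 1.3585
R = exp(-1.3585)
R = 0.257

0.257


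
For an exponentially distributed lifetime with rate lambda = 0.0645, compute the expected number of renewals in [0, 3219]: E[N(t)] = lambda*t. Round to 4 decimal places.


lambda = 0.0645
t = 3219
E[N(t)] = lambda * t
E[N(t)] = 0.0645 * 3219
E[N(t)] = 207.6255

207.6255


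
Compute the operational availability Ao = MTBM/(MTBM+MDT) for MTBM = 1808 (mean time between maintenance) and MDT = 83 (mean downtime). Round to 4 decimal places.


MTBM = 1808
MDT = 83
MTBM + MDT = 1891
Ao = 1808 / 1891
Ao = 0.9561

0.9561


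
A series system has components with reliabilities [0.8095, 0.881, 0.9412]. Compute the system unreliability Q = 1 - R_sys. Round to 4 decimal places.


Components: [0.8095, 0.881, 0.9412]
After component 1: product = 0.8095
After component 2: product = 0.7132
After component 3: product = 0.6712
R_sys = 0.6712
Q = 1 - 0.6712 = 0.3288

0.3288


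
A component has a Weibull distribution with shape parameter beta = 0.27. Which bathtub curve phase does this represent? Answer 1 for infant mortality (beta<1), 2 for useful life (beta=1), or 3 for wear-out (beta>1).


beta = 0.27
Compare beta to 1:
beta < 1 => infant mortality (phase 1)
beta = 1 => useful life (phase 2)
beta > 1 => wear-out (phase 3)
Since beta = 0.27, this is infant mortality (decreasing failure rate)
Phase = 1

1


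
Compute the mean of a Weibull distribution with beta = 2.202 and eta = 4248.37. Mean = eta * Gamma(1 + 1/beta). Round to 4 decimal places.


beta = 2.202, eta = 4248.37
1/beta = 0.4541
1 + 1/beta = 1.4541
Gamma(1.4541) = 0.8856
Mean = 4248.37 * 0.8856
Mean = 3762.4727

3762.4727


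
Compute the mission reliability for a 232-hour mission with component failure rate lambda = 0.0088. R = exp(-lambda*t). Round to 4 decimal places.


lambda = 0.0088
mission_time = 232
lambda * t = 0.0088 * 232 = 2.0416
R = exp(-2.0416)
R = 0.1298

0.1298


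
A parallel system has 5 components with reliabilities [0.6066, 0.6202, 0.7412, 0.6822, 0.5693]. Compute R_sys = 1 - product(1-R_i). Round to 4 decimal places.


Components: [0.6066, 0.6202, 0.7412, 0.6822, 0.5693]
(1 - 0.6066) = 0.3934, running product = 0.3934
(1 - 0.6202) = 0.3798, running product = 0.1494
(1 - 0.7412) = 0.2588, running product = 0.0387
(1 - 0.6822) = 0.3178, running product = 0.0123
(1 - 0.5693) = 0.4307, running product = 0.0053
Product of (1-R_i) = 0.0053
R_sys = 1 - 0.0053 = 0.9947

0.9947


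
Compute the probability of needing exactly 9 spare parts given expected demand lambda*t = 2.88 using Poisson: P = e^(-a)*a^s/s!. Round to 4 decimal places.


a = 2.88, s = 9
e^(-a) = e^(-2.88) = 0.0561
a^s = 2.88^9 = 13631.1466
s! = 362880
P = 0.0561 * 13631.1466 / 362880
P = 0.0021

0.0021


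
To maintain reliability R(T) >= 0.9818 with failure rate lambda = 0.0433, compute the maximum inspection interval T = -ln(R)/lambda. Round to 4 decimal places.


R_target = 0.9818
lambda = 0.0433
-ln(0.9818) = 0.0184
T = 0.0184 / 0.0433
T = 0.4242

0.4242


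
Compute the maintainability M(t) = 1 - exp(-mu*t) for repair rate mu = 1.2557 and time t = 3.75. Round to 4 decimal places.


mu = 1.2557, t = 3.75
mu * t = 1.2557 * 3.75 = 4.7089
exp(-4.7089) = 0.009
M(t) = 1 - 0.009
M(t) = 0.991

0.991


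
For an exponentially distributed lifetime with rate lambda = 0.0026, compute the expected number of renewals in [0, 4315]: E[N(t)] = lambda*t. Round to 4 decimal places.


lambda = 0.0026
t = 4315
E[N(t)] = lambda * t
E[N(t)] = 0.0026 * 4315
E[N(t)] = 11.219

11.219


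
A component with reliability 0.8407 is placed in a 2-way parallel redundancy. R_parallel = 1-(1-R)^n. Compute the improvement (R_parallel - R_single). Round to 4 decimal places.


R_single = 0.8407, n = 2
1 - R_single = 0.1593
(1 - R_single)^n = 0.1593^2 = 0.0254
R_parallel = 1 - 0.0254 = 0.9746
Improvement = 0.9746 - 0.8407
Improvement = 0.1339

0.1339


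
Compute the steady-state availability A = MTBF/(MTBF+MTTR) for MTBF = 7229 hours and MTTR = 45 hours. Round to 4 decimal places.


MTBF = 7229
MTTR = 45
MTBF + MTTR = 7274
A = 7229 / 7274
A = 0.9938

0.9938


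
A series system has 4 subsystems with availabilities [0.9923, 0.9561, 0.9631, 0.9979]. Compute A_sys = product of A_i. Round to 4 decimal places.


Subsystems: [0.9923, 0.9561, 0.9631, 0.9979]
After subsystem 1 (A=0.9923): product = 0.9923
After subsystem 2 (A=0.9561): product = 0.9487
After subsystem 3 (A=0.9631): product = 0.9137
After subsystem 4 (A=0.9979): product = 0.9118
A_sys = 0.9118

0.9118


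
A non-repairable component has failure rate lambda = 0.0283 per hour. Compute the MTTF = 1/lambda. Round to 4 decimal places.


lambda = 0.0283
MTTF = 1 / 0.0283
MTTF = 35.3357

35.3357


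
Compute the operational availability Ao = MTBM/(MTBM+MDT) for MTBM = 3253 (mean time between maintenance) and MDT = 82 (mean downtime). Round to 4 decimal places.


MTBM = 3253
MDT = 82
MTBM + MDT = 3335
Ao = 3253 / 3335
Ao = 0.9754

0.9754


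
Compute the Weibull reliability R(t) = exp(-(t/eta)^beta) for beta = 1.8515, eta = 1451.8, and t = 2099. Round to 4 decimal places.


beta = 1.8515, eta = 1451.8, t = 2099
t/eta = 2099 / 1451.8 = 1.4458
(t/eta)^beta = 1.4458^1.8515 = 1.979
R(t) = exp(-1.979)
R(t) = 0.1382

0.1382


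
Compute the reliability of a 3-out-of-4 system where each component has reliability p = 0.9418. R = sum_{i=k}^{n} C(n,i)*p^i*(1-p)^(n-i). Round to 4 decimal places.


k = 3, n = 4, p = 0.9418
i=3: C(4,3)=4 * 0.9418^3 * 0.0582^1 = 0.1945
i=4: C(4,4)=1 * 0.9418^4 * 0.0582^0 = 0.7867
R = sum of terms = 0.9812

0.9812


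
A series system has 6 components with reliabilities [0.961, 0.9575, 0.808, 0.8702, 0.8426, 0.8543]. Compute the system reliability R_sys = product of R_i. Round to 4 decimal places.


Components: [0.961, 0.9575, 0.808, 0.8702, 0.8426, 0.8543]
After component 1 (R=0.961): product = 0.961
After component 2 (R=0.9575): product = 0.9202
After component 3 (R=0.808): product = 0.7435
After component 4 (R=0.8702): product = 0.647
After component 5 (R=0.8426): product = 0.5451
After component 6 (R=0.8543): product = 0.4657
R_sys = 0.4657

0.4657


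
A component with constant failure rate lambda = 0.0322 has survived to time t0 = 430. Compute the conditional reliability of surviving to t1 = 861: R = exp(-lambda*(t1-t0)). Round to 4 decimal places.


lambda = 0.0322
t0 = 430, t1 = 861
t1 - t0 = 431
lambda * (t1-t0) = 0.0322 * 431 = 13.8782
R = exp(-13.8782)
R = 0.0

0.0


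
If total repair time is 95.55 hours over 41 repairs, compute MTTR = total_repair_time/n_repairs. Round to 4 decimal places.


total_repair_time = 95.55
n_repairs = 41
MTTR = 95.55 / 41
MTTR = 2.3305

2.3305


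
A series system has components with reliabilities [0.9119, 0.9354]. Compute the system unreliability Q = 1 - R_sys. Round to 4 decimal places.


Components: [0.9119, 0.9354]
After component 1: product = 0.9119
After component 2: product = 0.853
R_sys = 0.853
Q = 1 - 0.853 = 0.147

0.147


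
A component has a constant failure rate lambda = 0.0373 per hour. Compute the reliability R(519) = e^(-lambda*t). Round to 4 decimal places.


lambda = 0.0373
t = 519
lambda * t = 19.3587
R(t) = e^(-19.3587)
R(t) = 0.0

0.0


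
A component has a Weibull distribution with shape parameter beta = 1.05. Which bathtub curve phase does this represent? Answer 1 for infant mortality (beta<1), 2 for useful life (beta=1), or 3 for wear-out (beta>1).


beta = 1.05
Compare beta to 1:
beta < 1 => infant mortality (phase 1)
beta = 1 => useful life (phase 2)
beta > 1 => wear-out (phase 3)
Since beta = 1.05, this is wear-out (increasing failure rate)
Phase = 3

3


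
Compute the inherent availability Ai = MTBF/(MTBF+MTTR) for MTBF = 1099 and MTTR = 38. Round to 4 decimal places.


MTBF = 1099
MTTR = 38
MTBF + MTTR = 1137
Ai = 1099 / 1137
Ai = 0.9666

0.9666


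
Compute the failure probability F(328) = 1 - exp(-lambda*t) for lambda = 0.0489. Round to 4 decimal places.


lambda = 0.0489, t = 328
lambda * t = 16.0392
exp(-16.0392) = 0.0
F(t) = 1 - 0.0
F(t) = 1.0

1.0


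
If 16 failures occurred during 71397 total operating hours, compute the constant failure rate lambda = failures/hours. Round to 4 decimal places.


failures = 16
total_hours = 71397
lambda = 16 / 71397
lambda = 0.0002

0.0002


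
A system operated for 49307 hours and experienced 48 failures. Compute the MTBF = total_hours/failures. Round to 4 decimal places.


total_hours = 49307
failures = 48
MTBF = 49307 / 48
MTBF = 1027.2292

1027.2292


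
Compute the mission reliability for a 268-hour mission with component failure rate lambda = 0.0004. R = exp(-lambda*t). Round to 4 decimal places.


lambda = 0.0004
mission_time = 268
lambda * t = 0.0004 * 268 = 0.1072
R = exp(-0.1072)
R = 0.8983

0.8983


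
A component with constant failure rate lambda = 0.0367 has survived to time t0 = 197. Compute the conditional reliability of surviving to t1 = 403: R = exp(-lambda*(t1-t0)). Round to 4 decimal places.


lambda = 0.0367
t0 = 197, t1 = 403
t1 - t0 = 206
lambda * (t1-t0) = 0.0367 * 206 = 7.5602
R = exp(-7.5602)
R = 0.0005

0.0005


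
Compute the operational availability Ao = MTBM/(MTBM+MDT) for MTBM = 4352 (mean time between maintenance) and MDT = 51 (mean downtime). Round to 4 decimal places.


MTBM = 4352
MDT = 51
MTBM + MDT = 4403
Ao = 4352 / 4403
Ao = 0.9884

0.9884


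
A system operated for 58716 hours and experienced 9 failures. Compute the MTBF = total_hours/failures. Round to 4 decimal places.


total_hours = 58716
failures = 9
MTBF = 58716 / 9
MTBF = 6524.0

6524.0


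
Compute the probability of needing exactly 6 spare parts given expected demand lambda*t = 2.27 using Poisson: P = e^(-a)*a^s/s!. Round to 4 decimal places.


a = 2.27, s = 6
e^(-a) = e^(-2.27) = 0.1033
a^s = 2.27^6 = 136.8218
s! = 720
P = 0.1033 * 136.8218 / 720
P = 0.0196

0.0196


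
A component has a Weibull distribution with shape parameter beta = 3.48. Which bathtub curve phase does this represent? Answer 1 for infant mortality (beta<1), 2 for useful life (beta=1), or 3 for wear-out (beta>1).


beta = 3.48
Compare beta to 1:
beta < 1 => infant mortality (phase 1)
beta = 1 => useful life (phase 2)
beta > 1 => wear-out (phase 3)
Since beta = 3.48, this is wear-out (increasing failure rate)
Phase = 3

3


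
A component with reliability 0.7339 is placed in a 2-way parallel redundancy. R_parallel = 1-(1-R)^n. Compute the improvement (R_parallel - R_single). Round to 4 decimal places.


R_single = 0.7339, n = 2
1 - R_single = 0.2661
(1 - R_single)^n = 0.2661^2 = 0.0708
R_parallel = 1 - 0.0708 = 0.9292
Improvement = 0.9292 - 0.7339
Improvement = 0.1953

0.1953


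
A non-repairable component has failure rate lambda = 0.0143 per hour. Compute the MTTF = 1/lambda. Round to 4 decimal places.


lambda = 0.0143
MTTF = 1 / 0.0143
MTTF = 69.9301

69.9301


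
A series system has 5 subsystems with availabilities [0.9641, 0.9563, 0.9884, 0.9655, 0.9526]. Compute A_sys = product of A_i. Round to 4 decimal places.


Subsystems: [0.9641, 0.9563, 0.9884, 0.9655, 0.9526]
After subsystem 1 (A=0.9641): product = 0.9641
After subsystem 2 (A=0.9563): product = 0.922
After subsystem 3 (A=0.9884): product = 0.9113
After subsystem 4 (A=0.9655): product = 0.8798
After subsystem 5 (A=0.9526): product = 0.8381
A_sys = 0.8381

0.8381


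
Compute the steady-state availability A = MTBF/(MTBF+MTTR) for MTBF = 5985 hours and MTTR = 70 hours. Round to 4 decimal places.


MTBF = 5985
MTTR = 70
MTBF + MTTR = 6055
A = 5985 / 6055
A = 0.9884

0.9884


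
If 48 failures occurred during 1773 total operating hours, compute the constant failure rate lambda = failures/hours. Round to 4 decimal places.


failures = 48
total_hours = 1773
lambda = 48 / 1773
lambda = 0.0271

0.0271


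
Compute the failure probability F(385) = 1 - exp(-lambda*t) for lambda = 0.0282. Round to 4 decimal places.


lambda = 0.0282, t = 385
lambda * t = 10.857
exp(-10.857) = 0.0
F(t) = 1 - 0.0
F(t) = 1.0

1.0


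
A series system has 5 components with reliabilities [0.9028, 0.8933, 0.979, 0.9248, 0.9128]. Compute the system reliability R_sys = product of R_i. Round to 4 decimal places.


Components: [0.9028, 0.8933, 0.979, 0.9248, 0.9128]
After component 1 (R=0.9028): product = 0.9028
After component 2 (R=0.8933): product = 0.8065
After component 3 (R=0.979): product = 0.7895
After component 4 (R=0.9248): product = 0.7302
After component 5 (R=0.9128): product = 0.6665
R_sys = 0.6665

0.6665


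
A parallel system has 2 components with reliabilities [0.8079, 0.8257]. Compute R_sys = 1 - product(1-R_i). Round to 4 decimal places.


Components: [0.8079, 0.8257]
(1 - 0.8079) = 0.1921, running product = 0.1921
(1 - 0.8257) = 0.1743, running product = 0.0335
Product of (1-R_i) = 0.0335
R_sys = 1 - 0.0335 = 0.9665

0.9665


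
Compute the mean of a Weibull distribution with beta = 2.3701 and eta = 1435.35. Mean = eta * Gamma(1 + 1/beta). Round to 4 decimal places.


beta = 2.3701, eta = 1435.35
1/beta = 0.4219
1 + 1/beta = 1.4219
Gamma(1.4219) = 0.8863
Mean = 1435.35 * 0.8863
Mean = 1272.1327

1272.1327


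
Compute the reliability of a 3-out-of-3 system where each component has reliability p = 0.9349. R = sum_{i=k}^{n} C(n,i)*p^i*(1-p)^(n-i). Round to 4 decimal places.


k = 3, n = 3, p = 0.9349
i=3: C(3,3)=1 * 0.9349^3 * 0.0651^0 = 0.8171
R = sum of terms = 0.8171

0.8171


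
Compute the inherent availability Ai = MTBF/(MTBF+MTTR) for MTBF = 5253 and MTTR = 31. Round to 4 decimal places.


MTBF = 5253
MTTR = 31
MTBF + MTTR = 5284
Ai = 5253 / 5284
Ai = 0.9941

0.9941


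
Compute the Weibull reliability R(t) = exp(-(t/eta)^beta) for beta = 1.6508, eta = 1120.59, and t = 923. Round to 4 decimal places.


beta = 1.6508, eta = 1120.59, t = 923
t/eta = 923 / 1120.59 = 0.8237
(t/eta)^beta = 0.8237^1.6508 = 0.726
R(t) = exp(-0.726)
R(t) = 0.4838

0.4838


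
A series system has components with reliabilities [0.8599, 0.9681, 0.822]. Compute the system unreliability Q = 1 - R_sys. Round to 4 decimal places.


Components: [0.8599, 0.9681, 0.822]
After component 1: product = 0.8599
After component 2: product = 0.8325
After component 3: product = 0.6843
R_sys = 0.6843
Q = 1 - 0.6843 = 0.3157

0.3157


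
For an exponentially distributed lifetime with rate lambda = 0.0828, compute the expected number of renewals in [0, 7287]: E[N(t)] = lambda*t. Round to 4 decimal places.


lambda = 0.0828
t = 7287
E[N(t)] = lambda * t
E[N(t)] = 0.0828 * 7287
E[N(t)] = 603.3636

603.3636


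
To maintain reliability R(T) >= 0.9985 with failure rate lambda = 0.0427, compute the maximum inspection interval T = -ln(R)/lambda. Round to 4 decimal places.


R_target = 0.9985
lambda = 0.0427
-ln(0.9985) = 0.0015
T = 0.0015 / 0.0427
T = 0.0352

0.0352


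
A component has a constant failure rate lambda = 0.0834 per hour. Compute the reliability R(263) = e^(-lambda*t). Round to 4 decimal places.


lambda = 0.0834
t = 263
lambda * t = 21.9342
R(t) = e^(-21.9342)
R(t) = 0.0

0.0


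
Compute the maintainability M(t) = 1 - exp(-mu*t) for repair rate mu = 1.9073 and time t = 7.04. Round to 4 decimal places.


mu = 1.9073, t = 7.04
mu * t = 1.9073 * 7.04 = 13.4274
exp(-13.4274) = 0.0
M(t) = 1 - 0.0
M(t) = 1.0

1.0


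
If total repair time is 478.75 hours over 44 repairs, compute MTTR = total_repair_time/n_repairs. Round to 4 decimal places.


total_repair_time = 478.75
n_repairs = 44
MTTR = 478.75 / 44
MTTR = 10.8807

10.8807


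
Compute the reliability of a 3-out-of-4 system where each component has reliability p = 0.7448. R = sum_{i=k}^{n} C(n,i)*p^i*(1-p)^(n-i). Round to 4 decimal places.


k = 3, n = 4, p = 0.7448
i=3: C(4,3)=4 * 0.7448^3 * 0.2552^1 = 0.4218
i=4: C(4,4)=1 * 0.7448^4 * 0.2552^0 = 0.3077
R = sum of terms = 0.7295

0.7295


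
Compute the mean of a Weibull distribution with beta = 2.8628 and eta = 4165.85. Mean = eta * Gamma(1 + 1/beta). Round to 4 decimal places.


beta = 2.8628, eta = 4165.85
1/beta = 0.3493
1 + 1/beta = 1.3493
Gamma(1.3493) = 0.8912
Mean = 4165.85 * 0.8912
Mean = 3712.6967

3712.6967


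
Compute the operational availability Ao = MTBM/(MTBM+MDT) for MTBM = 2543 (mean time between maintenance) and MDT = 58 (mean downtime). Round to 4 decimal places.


MTBM = 2543
MDT = 58
MTBM + MDT = 2601
Ao = 2543 / 2601
Ao = 0.9777

0.9777


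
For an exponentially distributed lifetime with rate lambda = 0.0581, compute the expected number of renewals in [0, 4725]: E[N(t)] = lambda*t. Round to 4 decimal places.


lambda = 0.0581
t = 4725
E[N(t)] = lambda * t
E[N(t)] = 0.0581 * 4725
E[N(t)] = 274.5225

274.5225


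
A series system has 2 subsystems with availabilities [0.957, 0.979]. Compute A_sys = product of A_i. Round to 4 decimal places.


Subsystems: [0.957, 0.979]
After subsystem 1 (A=0.957): product = 0.957
After subsystem 2 (A=0.979): product = 0.9369
A_sys = 0.9369

0.9369


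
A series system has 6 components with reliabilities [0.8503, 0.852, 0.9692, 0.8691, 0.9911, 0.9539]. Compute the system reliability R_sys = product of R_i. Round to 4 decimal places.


Components: [0.8503, 0.852, 0.9692, 0.8691, 0.9911, 0.9539]
After component 1 (R=0.8503): product = 0.8503
After component 2 (R=0.852): product = 0.7245
After component 3 (R=0.9692): product = 0.7021
After component 4 (R=0.8691): product = 0.6102
After component 5 (R=0.9911): product = 0.6048
After component 6 (R=0.9539): product = 0.5769
R_sys = 0.5769

0.5769


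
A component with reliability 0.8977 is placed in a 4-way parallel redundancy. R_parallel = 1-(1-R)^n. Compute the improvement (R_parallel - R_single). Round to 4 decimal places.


R_single = 0.8977, n = 4
1 - R_single = 0.1023
(1 - R_single)^n = 0.1023^4 = 0.0001
R_parallel = 1 - 0.0001 = 0.9999
Improvement = 0.9999 - 0.8977
Improvement = 0.1022

0.1022


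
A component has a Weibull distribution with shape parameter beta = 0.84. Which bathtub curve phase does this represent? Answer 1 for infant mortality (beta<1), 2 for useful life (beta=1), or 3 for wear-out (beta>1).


beta = 0.84
Compare beta to 1:
beta < 1 => infant mortality (phase 1)
beta = 1 => useful life (phase 2)
beta > 1 => wear-out (phase 3)
Since beta = 0.84, this is infant mortality (decreasing failure rate)
Phase = 1

1


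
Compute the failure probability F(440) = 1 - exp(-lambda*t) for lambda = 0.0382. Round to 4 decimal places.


lambda = 0.0382, t = 440
lambda * t = 16.808
exp(-16.808) = 0.0
F(t) = 1 - 0.0
F(t) = 1.0

1.0


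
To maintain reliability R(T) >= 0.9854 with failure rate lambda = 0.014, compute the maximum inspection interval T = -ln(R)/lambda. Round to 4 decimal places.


R_target = 0.9854
lambda = 0.014
-ln(0.9854) = 0.0147
T = 0.0147 / 0.014
T = 1.0505

1.0505


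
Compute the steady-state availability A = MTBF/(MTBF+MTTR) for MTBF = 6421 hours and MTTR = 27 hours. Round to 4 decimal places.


MTBF = 6421
MTTR = 27
MTBF + MTTR = 6448
A = 6421 / 6448
A = 0.9958

0.9958


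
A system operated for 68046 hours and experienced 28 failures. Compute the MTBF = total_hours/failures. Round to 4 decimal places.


total_hours = 68046
failures = 28
MTBF = 68046 / 28
MTBF = 2430.2143

2430.2143


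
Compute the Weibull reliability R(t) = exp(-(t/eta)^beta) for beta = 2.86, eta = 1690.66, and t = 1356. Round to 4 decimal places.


beta = 2.86, eta = 1690.66, t = 1356
t/eta = 1356 / 1690.66 = 0.8021
(t/eta)^beta = 0.8021^2.86 = 0.5321
R(t) = exp(-0.5321)
R(t) = 0.5873

0.5873


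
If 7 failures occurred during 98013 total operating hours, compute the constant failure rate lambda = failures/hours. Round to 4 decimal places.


failures = 7
total_hours = 98013
lambda = 7 / 98013
lambda = 0.0001

0.0001


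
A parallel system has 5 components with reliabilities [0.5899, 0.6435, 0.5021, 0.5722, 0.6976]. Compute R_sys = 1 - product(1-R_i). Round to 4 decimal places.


Components: [0.5899, 0.6435, 0.5021, 0.5722, 0.6976]
(1 - 0.5899) = 0.4101, running product = 0.4101
(1 - 0.6435) = 0.3565, running product = 0.1462
(1 - 0.5021) = 0.4979, running product = 0.0728
(1 - 0.5722) = 0.4278, running product = 0.0311
(1 - 0.6976) = 0.3024, running product = 0.0094
Product of (1-R_i) = 0.0094
R_sys = 1 - 0.0094 = 0.9906

0.9906


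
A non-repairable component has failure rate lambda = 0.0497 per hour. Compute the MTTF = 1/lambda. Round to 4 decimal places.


lambda = 0.0497
MTTF = 1 / 0.0497
MTTF = 20.1207

20.1207


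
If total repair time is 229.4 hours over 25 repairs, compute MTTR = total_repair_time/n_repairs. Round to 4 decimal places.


total_repair_time = 229.4
n_repairs = 25
MTTR = 229.4 / 25
MTTR = 9.176

9.176


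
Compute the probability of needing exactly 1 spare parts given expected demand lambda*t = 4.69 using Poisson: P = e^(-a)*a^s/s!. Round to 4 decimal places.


a = 4.69, s = 1
e^(-a) = e^(-4.69) = 0.0092
a^s = 4.69^1 = 4.69
s! = 1
P = 0.0092 * 4.69 / 1
P = 0.0431

0.0431


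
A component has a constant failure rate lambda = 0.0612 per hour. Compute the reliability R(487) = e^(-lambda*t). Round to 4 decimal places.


lambda = 0.0612
t = 487
lambda * t = 29.8044
R(t) = e^(-29.8044)
R(t) = 0.0

0.0


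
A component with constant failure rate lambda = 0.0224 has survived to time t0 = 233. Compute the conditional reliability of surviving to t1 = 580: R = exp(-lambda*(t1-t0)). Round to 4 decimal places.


lambda = 0.0224
t0 = 233, t1 = 580
t1 - t0 = 347
lambda * (t1-t0) = 0.0224 * 347 = 7.7728
R = exp(-7.7728)
R = 0.0004

0.0004


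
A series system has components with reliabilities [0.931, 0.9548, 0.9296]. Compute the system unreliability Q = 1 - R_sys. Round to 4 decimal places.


Components: [0.931, 0.9548, 0.9296]
After component 1: product = 0.931
After component 2: product = 0.8889
After component 3: product = 0.8263
R_sys = 0.8263
Q = 1 - 0.8263 = 0.1737

0.1737


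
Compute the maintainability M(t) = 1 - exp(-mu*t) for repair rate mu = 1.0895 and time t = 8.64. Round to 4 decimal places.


mu = 1.0895, t = 8.64
mu * t = 1.0895 * 8.64 = 9.4133
exp(-9.4133) = 0.0001
M(t) = 1 - 0.0001
M(t) = 0.9999

0.9999
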